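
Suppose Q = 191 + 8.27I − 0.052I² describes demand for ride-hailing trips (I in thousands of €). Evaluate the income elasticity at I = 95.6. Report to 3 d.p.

-0.316

At I = 95.6: Q = 506.3653.
dQ/dI = 8.27 − 0.104I = -1.67240.
η = (dQ/dI)·(I/Q) = -1.67240 × (95.6/506.3653) = -0.316.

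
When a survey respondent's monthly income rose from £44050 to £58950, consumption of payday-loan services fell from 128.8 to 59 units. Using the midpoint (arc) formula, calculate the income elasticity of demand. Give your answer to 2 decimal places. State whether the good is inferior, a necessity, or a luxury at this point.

ΔQ = 59 − 128.8 = -69.8; midpoint Q̄ = (128.8 + 59)/2 = 93.9.
ΔI = 58950 − 44050 = 14900; midpoint Ī = (44050 + 58950)/2 = 51500.
η = (ΔQ/Q̄) ÷ (ΔI/Ī) = (-69.8/93.9) ÷ (14900/51500) = -2.57.
η < 0 ⇒ inferior good.

-2.57 (inferior good)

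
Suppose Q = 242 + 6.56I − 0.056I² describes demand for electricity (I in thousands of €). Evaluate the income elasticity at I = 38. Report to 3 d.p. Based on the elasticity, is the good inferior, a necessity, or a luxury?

At I = 38: Q = 410.4160.
dQ/dI = 6.56 − 0.112I = 2.30400.
η = (dQ/dI)·(I/Q) = 2.30400 × (38/410.4160) = 0.213.
0 < η < 1 ⇒ necessity.

0.213 (necessity)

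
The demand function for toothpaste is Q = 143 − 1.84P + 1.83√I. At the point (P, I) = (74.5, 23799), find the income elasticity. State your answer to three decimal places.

At P = 74.5, I = 23799: Q = 288.233.
Holding P constant, ∂Q/∂I = 1.83/(2√I) = 0.00593119.
η_I = (∂Q/∂I)·(I/Q) = 0.00593119 × (23799/288.233) = 0.490.

0.490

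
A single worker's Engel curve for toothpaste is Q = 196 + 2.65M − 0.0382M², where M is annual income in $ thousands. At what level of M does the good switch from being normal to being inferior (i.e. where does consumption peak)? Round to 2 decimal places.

dQ/dM = 2.65 − 0.0764M.
The good is inferior where dQ/dM < 0. Setting dQ/dM = 0 gives M = 2.65 / 0.0764 = 34.69.

34.69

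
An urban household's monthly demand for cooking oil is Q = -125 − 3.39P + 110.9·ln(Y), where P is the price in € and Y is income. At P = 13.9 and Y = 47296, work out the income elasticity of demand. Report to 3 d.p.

0.109

At P = 13.9, Y = 47296: Q = 1021.627.
Holding P constant, ∂Q/∂Y = 110.9/Y = 0.00234481.
η_Y = (∂Q/∂Y)·(Y/Q) = 0.00234481 × (47296/1021.627) = 0.109.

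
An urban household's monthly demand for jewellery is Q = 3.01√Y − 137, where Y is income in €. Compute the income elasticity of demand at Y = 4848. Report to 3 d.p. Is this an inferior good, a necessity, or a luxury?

1.444 (luxury)

At Y = 4848: Q = 72.579.
dQ/dY = 3.01/(2√Y) = 0.021615 at this income.
η = (dQ/dY)·(Y/Q) = 0.021615 × (4848/72.579) = 1.444.
Since η > 1, the good is a luxury.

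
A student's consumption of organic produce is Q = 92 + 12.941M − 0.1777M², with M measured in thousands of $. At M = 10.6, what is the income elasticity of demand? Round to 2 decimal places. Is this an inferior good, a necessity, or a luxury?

0.46 (necessity)

At M = 10.6: Q = 209.2082.
dQ/dM = 12.941 − 0.3554M = 9.17376.
η = (dQ/dM)·(M/Q) = 9.17376 × (10.6/209.2082) = 0.46.
0 < η < 1 ⇒ necessity.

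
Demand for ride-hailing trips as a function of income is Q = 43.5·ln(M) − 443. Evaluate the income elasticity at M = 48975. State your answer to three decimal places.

1.626

At M = 48975: Q = 26.759.
dQ/dM = 43.5/M = 0.000888208 at this income.
η = (dQ/dM)·(M/Q) = 0.000888208 × (48975/26.759) = 1.626.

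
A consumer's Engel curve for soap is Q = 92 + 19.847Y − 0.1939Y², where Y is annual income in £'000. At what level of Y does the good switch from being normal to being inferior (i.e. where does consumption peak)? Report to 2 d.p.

51.18

dQ/dY = 19.847 − 0.3878Y.
The good is inferior where dQ/dY < 0. Setting dQ/dY = 0 gives Y = 19.847 / 0.3878 = 51.18.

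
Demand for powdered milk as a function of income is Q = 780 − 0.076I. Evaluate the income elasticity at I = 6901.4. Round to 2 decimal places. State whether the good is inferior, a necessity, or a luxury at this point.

-2.05 (inferior good)

At I = 6901.4: Q = 255.494.
dQ/dI = −0.076.
η = (dQ/dI)·(I/Q) = -0.076 × (6901.4/255.494) = -2.05.
Since η < 0, the good is an inferior good.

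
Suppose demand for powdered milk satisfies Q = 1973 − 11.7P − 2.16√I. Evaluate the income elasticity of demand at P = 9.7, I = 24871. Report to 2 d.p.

At P = 9.7, I = 24871: Q = 1518.866.
Holding P constant, ∂Q/∂I = -2.16/(2√I) = -0.00684821.
η_I = (∂Q/∂I)·(I/Q) = -0.00684821 × (24871/1518.866) = -0.11.

-0.11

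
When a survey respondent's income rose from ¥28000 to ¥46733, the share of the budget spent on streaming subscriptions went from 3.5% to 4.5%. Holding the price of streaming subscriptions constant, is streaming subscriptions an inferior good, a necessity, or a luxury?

The budget share rises as income rises, so η > 1.

luxury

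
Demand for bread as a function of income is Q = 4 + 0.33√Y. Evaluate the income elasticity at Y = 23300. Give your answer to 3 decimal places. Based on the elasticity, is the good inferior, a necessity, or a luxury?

At Y = 23300: Q = 54.372.
dQ/dY = 0.33/(2√Y) = 0.00108095 at this income.
η = (dQ/dY)·(Y/Q) = 0.00108095 × (23300/54.372) = 0.463.
Since 0 < η < 1, the good is a necessity.

0.463 (necessity)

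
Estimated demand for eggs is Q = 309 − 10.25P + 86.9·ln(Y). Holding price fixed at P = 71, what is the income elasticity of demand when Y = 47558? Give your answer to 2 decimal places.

At P = 71, Y = 47558: Q = 517.137.
Holding P constant, ∂Q/∂Y = 86.9/Y = 0.00182724.
η_Y = (∂Q/∂Y)·(Y/Q) = 0.00182724 × (47558/517.137) = 0.17.

0.17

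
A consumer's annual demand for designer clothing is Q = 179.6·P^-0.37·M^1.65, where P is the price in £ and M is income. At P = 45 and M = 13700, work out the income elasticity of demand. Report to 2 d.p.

1.65

For a multiplicative demand Q = A·P^α·M^β, the income elasticity is β everywhere.
Here β = 1.65, so η = 1.65.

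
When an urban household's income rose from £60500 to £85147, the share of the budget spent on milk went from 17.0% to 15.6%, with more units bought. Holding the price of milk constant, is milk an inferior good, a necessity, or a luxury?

necessity

Quantity rises but the budget share falls as income rises, so 0 < η < 1.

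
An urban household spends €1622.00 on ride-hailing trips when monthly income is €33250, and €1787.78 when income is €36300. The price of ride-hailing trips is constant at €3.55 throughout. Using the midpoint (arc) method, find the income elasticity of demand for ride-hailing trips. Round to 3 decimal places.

With a constant price, Q₁ = 1622.00/3.55 = 456.901 and Q₂ = 1787.78/3.55 = 503.600 (equivalently, work directly with expenditure since P cancels).
Midpoint %ΔQ = (1787.78 − 1622.00)/1704.89 = 0.09724; midpoint %ΔI = (36300 − 33250)/34775 = 0.08771.
η = 0.09724 / 0.08771 = 1.109.

1.109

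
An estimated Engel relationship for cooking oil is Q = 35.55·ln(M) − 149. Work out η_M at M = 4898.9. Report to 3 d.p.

0.232

At M = 4898.9: Q = 153.060.
dQ/dM = 35.55/M = 0.00725673 at this income.
η = (dQ/dM)·(M/Q) = 0.00725673 × (4898.9/153.060) = 0.232.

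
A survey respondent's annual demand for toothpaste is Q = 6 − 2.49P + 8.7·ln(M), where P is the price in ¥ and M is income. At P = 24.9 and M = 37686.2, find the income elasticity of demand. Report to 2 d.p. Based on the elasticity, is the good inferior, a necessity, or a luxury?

At P = 24.9, M = 37686.2: Q = 35.671.
Holding P constant, ∂Q/∂M = 8.7/M = 0.000230854.
η_M = (∂Q/∂M)·(M/Q) = 0.000230854 × (37686.2/35.671) = 0.24.
Since 0 < η < 1, this is a necessity.

0.24 (necessity)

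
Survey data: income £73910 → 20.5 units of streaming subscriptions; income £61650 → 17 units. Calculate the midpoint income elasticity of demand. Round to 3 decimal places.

ΔQ = 17 − 20.5 = -3.5; midpoint Q̄ = (20.5 + 17)/2 = 18.75.
ΔI = 61650 − 73910 = -12260; midpoint Ī = (73910 + 61650)/2 = 67780.
η = (ΔQ/Q̄) ÷ (ΔI/Ī) = (-3.5/18.75) ÷ (-12260/67780) = 1.032.

1.032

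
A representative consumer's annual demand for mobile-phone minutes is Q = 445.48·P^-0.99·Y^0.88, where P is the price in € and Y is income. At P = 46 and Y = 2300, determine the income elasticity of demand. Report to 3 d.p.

For a multiplicative demand Q = A·P^α·Y^β, the income elasticity is β everywhere.
Here β = 0.88, so η = 0.880.

0.880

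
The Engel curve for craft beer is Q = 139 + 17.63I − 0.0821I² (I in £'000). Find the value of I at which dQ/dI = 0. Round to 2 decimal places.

dQ/dI = 17.63 − 0.1642I.
The good is inferior where dQ/dI < 0. Setting dQ/dI = 0 gives I = 17.63 / 0.1642 = 107.37.

107.37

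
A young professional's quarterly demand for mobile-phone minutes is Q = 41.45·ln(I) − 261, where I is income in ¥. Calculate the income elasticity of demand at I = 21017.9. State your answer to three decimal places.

0.273

At I = 21017.9: Q = 151.557.
dQ/dI = 41.45/I = 0.00197213 at this income.
η = (dQ/dI)·(I/Q) = 0.00197213 × (21017.9/151.557) = 0.273.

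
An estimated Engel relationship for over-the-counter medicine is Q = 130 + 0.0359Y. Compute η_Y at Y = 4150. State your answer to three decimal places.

0.534

At Y = 4150: Q = 278.985.
dQ/dY = 0.0359.
η = (dQ/dY)·(Y/Q) = 0.0359 × (4150/278.985) = 0.534.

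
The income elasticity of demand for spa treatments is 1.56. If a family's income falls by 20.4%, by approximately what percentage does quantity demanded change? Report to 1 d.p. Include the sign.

-31.8%

%ΔQ ≈ η × %ΔI = 1.56 × (-20.4%) = -31.8%.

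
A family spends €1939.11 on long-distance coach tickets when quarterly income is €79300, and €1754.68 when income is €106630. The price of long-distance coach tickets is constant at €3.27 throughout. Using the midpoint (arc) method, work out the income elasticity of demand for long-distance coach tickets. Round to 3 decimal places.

-0.340

With a constant price, Q₁ = 1939.11/3.27 = 593.000 and Q₂ = 1754.68/3.27 = 536.599 (equivalently, work directly with expenditure since P cancels).
Midpoint %ΔQ = (1754.68 − 1939.11)/1846.90 = -0.09986; midpoint %ΔI = (106630 − 79300)/92965 = 0.29398.
η = -0.09986 / 0.29398 = -0.340.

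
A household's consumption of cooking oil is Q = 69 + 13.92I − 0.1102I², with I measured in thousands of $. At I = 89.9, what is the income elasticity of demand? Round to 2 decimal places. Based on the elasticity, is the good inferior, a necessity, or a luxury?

At I = 89.9: Q = 429.7705.
dQ/dI = 13.92 − 0.2204I = -5.89396.
η = (dQ/dI)·(I/Q) = -5.89396 × (89.9/429.7705) = -1.23.
η < 0 ⇒ inferior good.

-1.23 (inferior good)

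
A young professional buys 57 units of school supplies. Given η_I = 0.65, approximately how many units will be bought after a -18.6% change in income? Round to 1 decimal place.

50.1

%ΔQ ≈ η × %ΔI = 0.65 × (-18.6%) = -12.09%.
New Q ≈ 57 × (1 − 0.1209) = 50.1.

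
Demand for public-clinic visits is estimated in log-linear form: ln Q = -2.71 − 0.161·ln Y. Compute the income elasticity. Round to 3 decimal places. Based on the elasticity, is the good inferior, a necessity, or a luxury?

-0.161 (inferior good)

In a log-linear demand, the coefficient on ln Y is the income elasticity.
So η = -0.161.
η < 0 ⇒ inferior good.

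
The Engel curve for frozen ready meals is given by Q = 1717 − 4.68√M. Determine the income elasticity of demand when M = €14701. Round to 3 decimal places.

-0.247

At M = 14701: Q = 1149.561.
dQ/dM = -4.68/(2√M) = -0.0192993 at this income.
η = (dQ/dM)·(M/Q) = -0.0192993 × (14701/1149.561) = -0.247.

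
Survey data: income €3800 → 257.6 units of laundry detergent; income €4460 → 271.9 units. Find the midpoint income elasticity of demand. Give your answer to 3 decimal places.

0.338

ΔQ = 271.9 − 257.6 = 14.3; midpoint Q̄ = (257.6 + 271.9)/2 = 264.75.
ΔI = 4460 − 3800 = 660; midpoint Ī = (3800 + 4460)/2 = 4130.
η = (ΔQ/Q̄) ÷ (ΔI/Ī) = (14.3/264.75) ÷ (660/4130) = 0.338.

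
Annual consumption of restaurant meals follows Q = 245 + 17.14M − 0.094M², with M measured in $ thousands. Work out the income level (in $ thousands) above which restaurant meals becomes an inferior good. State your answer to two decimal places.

91.17

dQ/dM = 17.14 − 0.188M.
The good is inferior where dQ/dM < 0. Setting dQ/dM = 0 gives M = 17.14 / 0.188 = 91.17.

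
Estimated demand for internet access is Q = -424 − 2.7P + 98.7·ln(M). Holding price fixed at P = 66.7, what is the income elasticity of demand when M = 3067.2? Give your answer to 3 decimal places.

0.524

At P = 66.7, M = 3067.2: Q = 188.325.
Holding P constant, ∂Q/∂M = 98.7/M = 0.0321792.
η_M = (∂Q/∂M)·(M/Q) = 0.0321792 × (3067.2/188.325) = 0.524.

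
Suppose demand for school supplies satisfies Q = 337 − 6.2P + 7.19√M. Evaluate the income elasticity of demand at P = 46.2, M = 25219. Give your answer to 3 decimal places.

0.479

At P = 46.2, M = 25219: Q = 1192.367.
Holding P constant, ∂Q/∂M = 7.19/(2√M) = 0.0226378.
η_M = (∂Q/∂M)·(M/Q) = 0.0226378 × (25219/1192.367) = 0.479.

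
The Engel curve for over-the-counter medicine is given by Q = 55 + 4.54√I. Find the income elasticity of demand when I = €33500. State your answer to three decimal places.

0.469

At I = 33500: Q = 885.956.
dQ/dI = 4.54/(2√I) = 0.0124023 at this income.
η = (dQ/dI)·(I/Q) = 0.0124023 × (33500/885.956) = 0.469.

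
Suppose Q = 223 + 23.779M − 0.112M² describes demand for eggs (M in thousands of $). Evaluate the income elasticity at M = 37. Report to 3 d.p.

0.604

At M = 37: Q = 949.4950.
dQ/dM = 23.779 − 0.224M = 15.49100.
η = (dQ/dM)·(M/Q) = 15.49100 × (37/949.4950) = 0.604.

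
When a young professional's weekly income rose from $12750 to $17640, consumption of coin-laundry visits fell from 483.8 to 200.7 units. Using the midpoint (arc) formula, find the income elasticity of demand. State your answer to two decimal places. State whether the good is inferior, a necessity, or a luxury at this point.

ΔQ = 200.7 − 483.8 = -283.1; midpoint Q̄ = (483.8 + 200.7)/2 = 342.25.
ΔI = 17640 − 12750 = 4890; midpoint Ī = (12750 + 17640)/2 = 15195.
η = (ΔQ/Q̄) ÷ (ΔI/Ī) = (-283.1/342.25) ÷ (4890/15195) = -2.57.
η < 0 ⇒ inferior good.

-2.57 (inferior good)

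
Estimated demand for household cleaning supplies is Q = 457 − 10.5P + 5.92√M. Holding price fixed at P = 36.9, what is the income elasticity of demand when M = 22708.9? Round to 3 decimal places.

0.464

At P = 36.9, M = 22708.9: Q = 961.663.
Holding P constant, ∂Q/∂M = 5.92/(2√M) = 0.0196424.
η_M = (∂Q/∂M)·(M/Q) = 0.0196424 × (22708.9/961.663) = 0.464.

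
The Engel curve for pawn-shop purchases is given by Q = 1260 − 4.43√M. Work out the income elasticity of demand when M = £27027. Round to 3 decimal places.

At M = 27027: Q = 531.713.
dQ/dM = -4.43/(2√M) = -0.0134733 at this income.
η = (dQ/dM)·(M/Q) = -0.0134733 × (27027/531.713) = -0.685.

-0.685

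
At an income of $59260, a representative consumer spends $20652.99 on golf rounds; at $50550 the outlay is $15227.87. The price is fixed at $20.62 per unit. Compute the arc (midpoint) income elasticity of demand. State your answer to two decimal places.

With a constant price, Q₁ = 20652.99/20.62 = 1001.600 and Q₂ = 15227.87/20.62 = 738.500 (equivalently, work directly with expenditure since P cancels).
Midpoint %ΔQ = (15227.87 − 20652.99)/17940.43 = -0.30240; midpoint %ΔI = (50550 − 59260)/54905 = -0.15864.
η = -0.30240 / -0.15864 = 1.91.

1.91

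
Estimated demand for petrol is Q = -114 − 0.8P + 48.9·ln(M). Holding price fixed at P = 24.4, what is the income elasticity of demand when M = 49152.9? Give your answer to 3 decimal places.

0.124

At P = 24.4, M = 49152.9: Q = 394.732.
Holding P constant, ∂Q/∂M = 48.9/M = 0.000994855.
η_M = (∂Q/∂M)·(M/Q) = 0.000994855 × (49152.9/394.732) = 0.124.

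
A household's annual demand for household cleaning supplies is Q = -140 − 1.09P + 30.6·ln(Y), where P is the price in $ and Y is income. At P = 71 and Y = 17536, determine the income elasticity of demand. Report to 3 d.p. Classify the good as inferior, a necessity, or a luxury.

0.375 (necessity)

At P = 71, Y = 17536: Q = 81.634.
Holding P constant, ∂Q/∂Y = 30.6/Y = 0.00174498.
η_Y = (∂Q/∂Y)·(Y/Q) = 0.00174498 × (17536/81.634) = 0.375.
Since 0 < η < 1, this is a necessity.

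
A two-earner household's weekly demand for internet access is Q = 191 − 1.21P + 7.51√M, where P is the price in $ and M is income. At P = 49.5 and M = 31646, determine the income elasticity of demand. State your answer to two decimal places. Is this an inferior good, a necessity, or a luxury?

0.46 (necessity)

At P = 49.5, M = 31646: Q = 1467.083.
Holding P constant, ∂Q/∂M = 7.51/(2√M) = 0.0211082.
η_M = (∂Q/∂M)·(M/Q) = 0.0211082 × (31646/1467.083) = 0.46.
Since 0 < η < 1, this is a necessity.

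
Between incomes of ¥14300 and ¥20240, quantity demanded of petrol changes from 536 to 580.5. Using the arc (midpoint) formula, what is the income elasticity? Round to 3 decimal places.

ΔQ = 580.5 − 536 = 44.5; midpoint Q̄ = (536 + 580.5)/2 = 558.25.
ΔI = 20240 − 14300 = 5940; midpoint Ī = (14300 + 20240)/2 = 17270.
η = (ΔQ/Q̄) ÷ (ΔI/Ī) = (44.5/558.25) ÷ (5940/17270) = 0.232.

0.232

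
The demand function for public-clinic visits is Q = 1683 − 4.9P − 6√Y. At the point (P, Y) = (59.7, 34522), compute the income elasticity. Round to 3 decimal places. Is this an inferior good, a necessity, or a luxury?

-2.022 (inferior good)

At P = 59.7, Y = 34522: Q = 275.664.
Holding P constant, ∂Q/∂Y = -6/(2√Y) = -0.0161463.
η_Y = (∂Q/∂Y)·(Y/Q) = -0.0161463 × (34522/275.664) = -2.022.
Since η < 0, this is an inferior good.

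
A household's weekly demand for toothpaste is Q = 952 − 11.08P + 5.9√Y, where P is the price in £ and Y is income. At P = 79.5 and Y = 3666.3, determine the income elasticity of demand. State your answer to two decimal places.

0.42

At P = 79.5, Y = 3666.3: Q = 428.385.
Holding P constant, ∂Q/∂Y = 5.9/(2√Y) = 0.0487201.
η_Y = (∂Q/∂Y)·(Y/Q) = 0.0487201 × (3666.3/428.385) = 0.42.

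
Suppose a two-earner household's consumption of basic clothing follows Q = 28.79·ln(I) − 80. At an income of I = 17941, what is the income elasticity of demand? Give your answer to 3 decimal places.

0.143

At I = 17941: Q = 201.994.
dQ/dI = 28.79/I = 0.0016047 at this income.
η = (dQ/dI)·(I/Q) = 0.0016047 × (17941/201.994) = 0.143.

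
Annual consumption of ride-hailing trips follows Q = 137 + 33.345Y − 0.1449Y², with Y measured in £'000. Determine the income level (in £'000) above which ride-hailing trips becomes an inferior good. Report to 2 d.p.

115.06

dQ/dY = 33.345 − 0.2898Y.
The good is inferior where dQ/dY < 0. Setting dQ/dY = 0 gives Y = 33.345 / 0.2898 = 115.06.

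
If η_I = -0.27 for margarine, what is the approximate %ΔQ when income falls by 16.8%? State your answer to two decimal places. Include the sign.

4.54%

%ΔQ ≈ η × %ΔI = -0.27 × (-16.8%) = 4.54%.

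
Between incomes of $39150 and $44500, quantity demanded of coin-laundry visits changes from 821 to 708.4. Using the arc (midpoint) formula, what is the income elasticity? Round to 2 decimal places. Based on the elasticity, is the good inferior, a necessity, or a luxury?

ΔQ = 708.4 − 821 = -112.6; midpoint Q̄ = (821 + 708.4)/2 = 764.7.
ΔI = 44500 − 39150 = 5350; midpoint Ī = (39150 + 44500)/2 = 41825.
η = (ΔQ/Q̄) ÷ (ΔI/Ī) = (-112.6/764.7) ÷ (5350/41825) = -1.15.
η < 0 ⇒ inferior good.

-1.15 (inferior good)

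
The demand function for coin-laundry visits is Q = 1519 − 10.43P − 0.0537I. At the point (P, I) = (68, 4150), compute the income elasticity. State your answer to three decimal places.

At P = 68, I = 4150: Q = 586.905.
Holding P constant, ∂Q/∂I = −0.0537.
η_I = (∂Q/∂I)·(I/Q) = -0.0537 × (4150/586.905) = -0.380.

-0.380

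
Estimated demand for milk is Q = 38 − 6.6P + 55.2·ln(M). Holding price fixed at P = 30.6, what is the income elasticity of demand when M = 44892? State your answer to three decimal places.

0.129

At P = 30.6, M = 44892: Q = 427.343.
Holding P constant, ∂Q/∂M = 55.2/M = 0.00122962.
η_M = (∂Q/∂M)·(M/Q) = 0.00122962 × (44892/427.343) = 0.129.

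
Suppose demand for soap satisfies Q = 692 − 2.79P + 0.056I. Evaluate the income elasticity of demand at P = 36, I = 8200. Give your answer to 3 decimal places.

0.437

At P = 36, I = 8200: Q = 1050.760.
Holding P constant, ∂Q/∂I = 0.056.
η_I = (∂Q/∂I)·(I/Q) = 0.056 × (8200/1050.760) = 0.437.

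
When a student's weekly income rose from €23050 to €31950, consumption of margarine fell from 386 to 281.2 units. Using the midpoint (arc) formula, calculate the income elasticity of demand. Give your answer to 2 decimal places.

-0.97

ΔQ = 281.2 − 386 = -104.8; midpoint Q̄ = (386 + 281.2)/2 = 333.6.
ΔI = 31950 − 23050 = 8900; midpoint Ī = (23050 + 31950)/2 = 27500.
η = (ΔQ/Q̄) ÷ (ΔI/Ī) = (-104.8/333.6) ÷ (8900/27500) = -0.97.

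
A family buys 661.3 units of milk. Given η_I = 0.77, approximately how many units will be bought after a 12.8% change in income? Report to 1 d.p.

%ΔQ ≈ η × %ΔI = 0.77 × 12.8% = 9.856%.
New Q ≈ 661.3 × (1 + 0.09856) = 726.5.

726.5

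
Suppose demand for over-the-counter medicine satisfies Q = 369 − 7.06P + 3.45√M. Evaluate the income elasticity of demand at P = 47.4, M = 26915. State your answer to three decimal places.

At P = 47.4, M = 26915: Q = 600.356.
Holding P constant, ∂Q/∂M = 3.45/(2√M) = 0.0105146.
η_M = (∂Q/∂M)·(M/Q) = 0.0105146 × (26915/600.356) = 0.471.

0.471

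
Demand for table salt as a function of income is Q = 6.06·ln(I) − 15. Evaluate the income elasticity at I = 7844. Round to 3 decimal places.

0.154

At I = 7844: Q = 39.343.
dQ/dI = 6.06/I = 0.000772565 at this income.
η = (dQ/dI)·(I/Q) = 0.000772565 × (7844/39.343) = 0.154.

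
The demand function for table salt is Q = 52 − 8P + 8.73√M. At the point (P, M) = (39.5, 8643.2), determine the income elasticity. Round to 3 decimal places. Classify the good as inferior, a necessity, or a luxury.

0.741 (necessity)

At P = 39.5, M = 8643.2: Q = 547.618.
Holding P constant, ∂Q/∂M = 8.73/(2√M) = 0.0469512.
η_M = (∂Q/∂M)·(M/Q) = 0.0469512 × (8643.2/547.618) = 0.741.
Since 0 < η < 1, this is a necessity.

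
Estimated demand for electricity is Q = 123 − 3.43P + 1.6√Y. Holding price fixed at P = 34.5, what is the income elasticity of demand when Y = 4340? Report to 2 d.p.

0.48

At P = 34.5, Y = 4340: Q = 110.071.
Holding P constant, ∂Q/∂Y = 1.6/(2√Y) = 0.0121435.
η_Y = (∂Q/∂Y)·(Y/Q) = 0.0121435 × (4340/110.071) = 0.48.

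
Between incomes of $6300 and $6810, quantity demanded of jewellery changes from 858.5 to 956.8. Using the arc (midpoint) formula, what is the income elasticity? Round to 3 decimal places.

1.392

ΔQ = 956.8 − 858.5 = 98.3; midpoint Q̄ = (858.5 + 956.8)/2 = 907.65.
ΔI = 6810 − 6300 = 510; midpoint Ī = (6300 + 6810)/2 = 6555.
η = (ΔQ/Q̄) ÷ (ΔI/Ī) = (98.3/907.65) ÷ (510/6555) = 1.392.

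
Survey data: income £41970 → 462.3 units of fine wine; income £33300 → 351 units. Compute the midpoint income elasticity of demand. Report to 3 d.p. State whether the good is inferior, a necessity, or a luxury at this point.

1.188 (luxury)

ΔQ = 351 − 462.3 = -111.3; midpoint Q̄ = (462.3 + 351)/2 = 406.65.
ΔI = 33300 − 41970 = -8670; midpoint Ī = (41970 + 33300)/2 = 37635.
η = (ΔQ/Q̄) ÷ (ΔI/Ī) = (-111.3/406.65) ÷ (-8670/37635) = 1.188.
η > 1 ⇒ luxury.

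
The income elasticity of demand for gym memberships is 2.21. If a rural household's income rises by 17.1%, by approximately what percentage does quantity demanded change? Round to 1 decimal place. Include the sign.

37.8%

%ΔQ ≈ η × %ΔI = 2.21 × 17.1% = 37.8%.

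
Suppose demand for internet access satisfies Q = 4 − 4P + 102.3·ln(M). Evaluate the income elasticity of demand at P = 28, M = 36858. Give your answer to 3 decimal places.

At P = 28, M = 36858: Q = 967.667.
Holding P constant, ∂Q/∂M = 102.3/M = 0.00277552.
η_M = (∂Q/∂M)·(M/Q) = 0.00277552 × (36858/967.667) = 0.106.

0.106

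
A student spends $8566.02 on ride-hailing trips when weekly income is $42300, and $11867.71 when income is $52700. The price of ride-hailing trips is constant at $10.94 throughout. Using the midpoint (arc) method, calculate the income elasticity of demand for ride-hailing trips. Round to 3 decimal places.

With a constant price, Q₁ = 8566.02/10.94 = 783.000 and Q₂ = 11867.71/10.94 = 1084.800 (equivalently, work directly with expenditure since P cancels).
Midpoint %ΔQ = (11867.71 − 8566.02)/10216.87 = 0.32316; midpoint %ΔI = (52700 − 42300)/47500 = 0.21895.
η = 0.32316 / 0.21895 = 1.476.

1.476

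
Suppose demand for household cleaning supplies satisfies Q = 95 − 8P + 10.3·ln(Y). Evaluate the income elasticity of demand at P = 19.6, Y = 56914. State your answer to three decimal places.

At P = 19.6, Y = 56914: Q = 50.978.
Holding P constant, ∂Q/∂Y = 10.3/Y = 0.000180975.
η_Y = (∂Q/∂Y)·(Y/Q) = 0.000180975 × (56914/50.978) = 0.202.

0.202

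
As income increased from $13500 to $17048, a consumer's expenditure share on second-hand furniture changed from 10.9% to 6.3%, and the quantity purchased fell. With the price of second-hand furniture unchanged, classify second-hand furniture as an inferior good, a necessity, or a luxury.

inferior good

Quantity demanded falls as income rises, so η < 0.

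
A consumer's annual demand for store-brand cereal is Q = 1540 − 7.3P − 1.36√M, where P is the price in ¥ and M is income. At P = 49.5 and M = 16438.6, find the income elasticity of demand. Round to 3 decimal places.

At P = 49.5, M = 16438.6: Q = 1004.280.
Holding P constant, ∂Q/∂M = -1.36/(2√M) = -0.00530367.
η_M = (∂Q/∂M)·(M/Q) = -0.00530367 × (16438.6/1004.280) = -0.087.

-0.087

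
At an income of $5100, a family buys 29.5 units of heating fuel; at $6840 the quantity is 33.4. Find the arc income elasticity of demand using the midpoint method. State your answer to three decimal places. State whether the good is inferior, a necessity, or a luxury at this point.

0.425 (necessity)

ΔQ = 33.4 − 29.5 = 3.9; midpoint Q̄ = (29.5 + 33.4)/2 = 31.45.
ΔI = 6840 − 5100 = 1740; midpoint Ī = (5100 + 6840)/2 = 5970.
η = (ΔQ/Q̄) ÷ (ΔI/Ī) = (3.9/31.45) ÷ (1740/5970) = 0.425.
0 < η < 1 ⇒ necessity.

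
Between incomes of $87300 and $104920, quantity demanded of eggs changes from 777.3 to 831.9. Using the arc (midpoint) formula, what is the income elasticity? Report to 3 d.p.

ΔQ = 831.9 − 777.3 = 54.6; midpoint Q̄ = (777.3 + 831.9)/2 = 804.6.
ΔI = 104920 − 87300 = 17620; midpoint Ī = (87300 + 104920)/2 = 96110.
η = (ΔQ/Q̄) ÷ (ΔI/Ī) = (54.6/804.6) ÷ (17620/96110) = 0.370.

0.370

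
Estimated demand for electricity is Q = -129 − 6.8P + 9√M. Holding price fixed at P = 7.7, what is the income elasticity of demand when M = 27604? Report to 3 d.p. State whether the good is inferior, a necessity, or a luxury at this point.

At P = 7.7, M = 27604: Q = 1313.941.
Holding P constant, ∂Q/∂M = 9/(2√M) = 0.0270849.
η_M = (∂Q/∂M)·(M/Q) = 0.0270849 × (27604/1313.941) = 0.569.
Since 0 < η < 1, this is a necessity.

0.569 (necessity)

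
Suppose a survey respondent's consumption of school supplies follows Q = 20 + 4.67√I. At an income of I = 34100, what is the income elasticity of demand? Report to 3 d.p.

0.489

At I = 34100: Q = 882.371.
dQ/dI = 4.67/(2√I) = 0.0126447 at this income.
η = (dQ/dI)·(I/Q) = 0.0126447 × (34100/882.371) = 0.489.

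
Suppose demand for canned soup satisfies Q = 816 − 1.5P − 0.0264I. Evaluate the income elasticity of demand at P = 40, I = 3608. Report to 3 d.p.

-0.144

At P = 40, I = 3608: Q = 660.749.
Holding P constant, ∂Q/∂I = −0.0264.
η_I = (∂Q/∂I)·(I/Q) = -0.0264 × (3608/660.749) = -0.144.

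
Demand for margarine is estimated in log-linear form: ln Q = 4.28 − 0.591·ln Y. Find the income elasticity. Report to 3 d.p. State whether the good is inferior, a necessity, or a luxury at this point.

-0.591 (inferior good)

In a log-linear demand, the coefficient on ln Y is the income elasticity.
So η = -0.591.
η < 0 ⇒ inferior good.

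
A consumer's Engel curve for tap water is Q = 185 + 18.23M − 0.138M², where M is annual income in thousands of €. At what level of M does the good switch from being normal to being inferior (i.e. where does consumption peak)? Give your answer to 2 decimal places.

66.05

dQ/dM = 18.23 − 0.276M.
The good is inferior where dQ/dM < 0. Setting dQ/dM = 0 gives M = 18.23 / 0.276 = 66.05.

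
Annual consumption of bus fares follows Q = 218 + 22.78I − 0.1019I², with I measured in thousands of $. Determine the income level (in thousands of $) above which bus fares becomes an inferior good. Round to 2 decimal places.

111.78

dQ/dI = 22.78 − 0.2038I.
The good is inferior where dQ/dI < 0. Setting dQ/dI = 0 gives I = 22.78 / 0.2038 = 111.78.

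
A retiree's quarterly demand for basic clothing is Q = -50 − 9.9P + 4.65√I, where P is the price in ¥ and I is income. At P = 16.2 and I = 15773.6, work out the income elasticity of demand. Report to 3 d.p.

At P = 16.2, I = 15773.6: Q = 373.627.
Holding P constant, ∂Q/∂I = 4.65/(2√I) = 0.0185122.
η_I = (∂Q/∂I)·(I/Q) = 0.0185122 × (15773.6/373.627) = 0.782.

0.782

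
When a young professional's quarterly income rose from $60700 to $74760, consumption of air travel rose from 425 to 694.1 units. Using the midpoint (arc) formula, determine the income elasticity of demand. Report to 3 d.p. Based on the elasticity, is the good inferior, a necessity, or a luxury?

ΔQ = 694.1 − 425 = 269.1; midpoint Q̄ = (425 + 694.1)/2 = 559.55.
ΔI = 74760 − 60700 = 14060; midpoint Ī = (60700 + 74760)/2 = 67730.
η = (ΔQ/Q̄) ÷ (ΔI/Ī) = (269.1/559.55) ÷ (14060/67730) = 2.317.
η > 1 ⇒ luxury.

2.317 (luxury)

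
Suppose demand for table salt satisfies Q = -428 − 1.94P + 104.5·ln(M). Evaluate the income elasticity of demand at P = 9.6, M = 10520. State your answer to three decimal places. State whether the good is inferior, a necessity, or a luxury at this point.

At P = 9.6, M = 10520: Q = 521.154.
Holding P constant, ∂Q/∂M = 104.5/M = 0.00993346.
η_M = (∂Q/∂M)·(M/Q) = 0.00993346 × (10520/521.154) = 0.201.
Since 0 < η < 1, this is a necessity.

0.201 (necessity)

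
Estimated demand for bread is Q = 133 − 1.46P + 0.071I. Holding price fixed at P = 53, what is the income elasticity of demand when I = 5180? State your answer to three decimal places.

At P = 53, I = 5180: Q = 423.400.
Holding P constant, ∂Q/∂I = 0.071.
η_I = (∂Q/∂I)·(I/Q) = 0.071 × (5180/423.400) = 0.869.

0.869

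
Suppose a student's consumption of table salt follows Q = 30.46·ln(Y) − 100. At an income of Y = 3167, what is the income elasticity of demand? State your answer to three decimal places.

At Y = 3167: Q = 145.524.
dQ/dY = 30.46/Y = 0.00961793 at this income.
η = (dQ/dY)·(Y/Q) = 0.00961793 × (3167/145.524) = 0.209.

0.209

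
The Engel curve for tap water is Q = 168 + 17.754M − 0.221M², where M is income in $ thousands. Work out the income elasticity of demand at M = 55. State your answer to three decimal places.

-0.758

At M = 55: Q = 475.9450.
dQ/dM = 17.754 − 0.442M = -6.55600.
η = (dQ/dM)·(M/Q) = -6.55600 × (55/475.9450) = -0.758.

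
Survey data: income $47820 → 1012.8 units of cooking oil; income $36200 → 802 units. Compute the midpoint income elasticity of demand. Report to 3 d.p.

0.840

ΔQ = 802 − 1012.8 = -210.8; midpoint Q̄ = (1012.8 + 802)/2 = 907.4.
ΔI = 36200 − 47820 = -11620; midpoint Ī = (47820 + 36200)/2 = 42010.
η = (ΔQ/Q̄) ÷ (ΔI/Ī) = (-210.8/907.4) ÷ (-11620/42010) = 0.840.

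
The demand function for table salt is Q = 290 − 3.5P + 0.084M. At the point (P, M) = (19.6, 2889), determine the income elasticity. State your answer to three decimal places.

At P = 19.6, M = 2889: Q = 464.076.
Holding P constant, ∂Q/∂M = 0.084.
η_M = (∂Q/∂M)·(M/Q) = 0.084 × (2889/464.076) = 0.523.

0.523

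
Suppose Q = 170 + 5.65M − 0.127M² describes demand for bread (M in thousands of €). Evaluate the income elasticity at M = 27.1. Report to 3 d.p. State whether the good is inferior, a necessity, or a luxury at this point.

-0.145 (inferior good)

At M = 27.1: Q = 229.8449.
dQ/dM = 5.65 − 0.254M = -1.23340.
η = (dQ/dM)·(M/Q) = -1.23340 × (27.1/229.8449) = -0.145.
η < 0 ⇒ inferior good.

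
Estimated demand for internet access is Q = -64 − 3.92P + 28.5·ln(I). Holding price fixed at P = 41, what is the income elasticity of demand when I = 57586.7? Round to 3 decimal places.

At P = 41, I = 57586.7: Q = 87.670.
Holding P constant, ∂Q/∂I = 28.5/I = 0.000494906.
η_I = (∂Q/∂I)·(I/Q) = 0.000494906 × (57586.7/87.670) = 0.325.

0.325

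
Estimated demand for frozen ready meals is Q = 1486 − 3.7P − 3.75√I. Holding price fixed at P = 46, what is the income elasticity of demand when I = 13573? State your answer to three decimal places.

At P = 46, I = 13573: Q = 878.913.
Holding P constant, ∂Q/∂I = -3.75/(2√I) = -0.016094.
η_I = (∂Q/∂I)·(I/Q) = -0.016094 × (13573/878.913) = -0.249.

-0.249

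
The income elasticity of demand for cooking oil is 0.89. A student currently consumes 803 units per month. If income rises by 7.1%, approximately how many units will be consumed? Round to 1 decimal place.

853.7

%ΔQ ≈ η × %ΔI = 0.89 × 7.1% = 6.319%.
New Q ≈ 803 × (1 + 0.06319) = 853.7.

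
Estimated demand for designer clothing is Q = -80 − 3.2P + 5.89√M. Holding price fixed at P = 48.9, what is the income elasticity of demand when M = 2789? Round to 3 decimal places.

2.085

At P = 48.9, M = 2789: Q = 74.577.
Holding P constant, ∂Q/∂M = 5.89/(2√M) = 0.0557649.
η_M = (∂Q/∂M)·(M/Q) = 0.0557649 × (2789/74.577) = 2.085.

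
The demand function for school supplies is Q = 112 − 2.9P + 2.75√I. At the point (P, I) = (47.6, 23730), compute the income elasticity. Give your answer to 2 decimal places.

0.53

At P = 47.6, I = 23730: Q = 397.585.
Holding P constant, ∂Q/∂I = 2.75/(2√I) = 0.00892594.
η_I = (∂Q/∂I)·(I/Q) = 0.00892594 × (23730/397.585) = 0.53.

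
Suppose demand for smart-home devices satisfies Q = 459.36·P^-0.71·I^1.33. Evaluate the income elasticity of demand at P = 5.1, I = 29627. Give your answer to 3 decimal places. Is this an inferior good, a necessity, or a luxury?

1.330 (luxury)

For a multiplicative demand Q = A·P^α·I^β, the income elasticity is β everywhere.
Here β = 1.33, so η = 1.330.
Since η > 1, this is a luxury.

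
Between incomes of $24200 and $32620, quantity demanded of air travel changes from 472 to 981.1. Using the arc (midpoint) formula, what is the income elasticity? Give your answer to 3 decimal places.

ΔQ = 981.1 − 472 = 509.1; midpoint Q̄ = (472 + 981.1)/2 = 726.55.
ΔI = 32620 − 24200 = 8420; midpoint Ī = (24200 + 32620)/2 = 28410.
η = (ΔQ/Q̄) ÷ (ΔI/Ī) = (509.1/726.55) ÷ (8420/28410) = 2.364.

2.364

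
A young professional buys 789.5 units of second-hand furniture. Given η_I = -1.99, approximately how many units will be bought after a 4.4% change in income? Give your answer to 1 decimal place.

%ΔQ ≈ η × %ΔI = -1.99 × 4.4% = -8.756%.
New Q ≈ 789.5 × (1 − 0.08756) = 720.4.

720.4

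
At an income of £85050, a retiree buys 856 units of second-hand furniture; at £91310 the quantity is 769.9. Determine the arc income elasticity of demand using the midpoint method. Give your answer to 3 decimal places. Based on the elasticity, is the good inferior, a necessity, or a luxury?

ΔQ = 769.9 − 856 = -86.1; midpoint Q̄ = (856 + 769.9)/2 = 812.95.
ΔI = 91310 − 85050 = 6260; midpoint Ī = (85050 + 91310)/2 = 88180.
η = (ΔQ/Q̄) ÷ (ΔI/Ī) = (-86.1/812.95) ÷ (6260/88180) = -1.492.
η < 0 ⇒ inferior good.

-1.492 (inferior good)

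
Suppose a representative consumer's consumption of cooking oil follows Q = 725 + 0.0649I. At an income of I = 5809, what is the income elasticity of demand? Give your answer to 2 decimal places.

At I = 5809: Q = 1102.004.
dQ/dI = 0.0649.
η = (dQ/dI)·(I/Q) = 0.0649 × (5809/1102.004) = 0.34.

0.34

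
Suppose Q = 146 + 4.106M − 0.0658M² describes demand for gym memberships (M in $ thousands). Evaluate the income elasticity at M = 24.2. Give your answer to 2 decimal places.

At M = 24.2: Q = 206.8301.
dQ/dM = 4.106 − 0.1316M = 0.92128.
η = (dQ/dM)·(M/Q) = 0.92128 × (24.2/206.8301) = 0.11.

0.11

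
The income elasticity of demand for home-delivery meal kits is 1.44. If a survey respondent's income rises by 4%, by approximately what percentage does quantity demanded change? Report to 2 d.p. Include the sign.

%ΔQ ≈ η × %ΔI = 1.44 × 4% = 5.76%.

5.76%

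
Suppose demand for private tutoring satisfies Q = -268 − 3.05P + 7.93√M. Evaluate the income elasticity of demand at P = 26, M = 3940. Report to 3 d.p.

At P = 26, M = 3940: Q = 150.461.
Holding P constant, ∂Q/∂M = 7.93/(2√M) = 0.0631677.
η_M = (∂Q/∂M)·(M/Q) = 0.0631677 × (3940/150.461) = 1.654.

1.654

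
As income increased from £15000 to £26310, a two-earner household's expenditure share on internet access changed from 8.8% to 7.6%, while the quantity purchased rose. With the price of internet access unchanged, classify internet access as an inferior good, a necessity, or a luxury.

necessity

Quantity rises but the budget share falls as income rises, so 0 < η < 1.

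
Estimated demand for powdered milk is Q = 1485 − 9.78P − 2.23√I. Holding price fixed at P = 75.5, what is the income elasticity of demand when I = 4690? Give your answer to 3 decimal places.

-0.129

At P = 75.5, I = 4690: Q = 593.892.
Holding P constant, ∂Q/∂I = -2.23/(2√I) = -0.0162813.
η_I = (∂Q/∂I)·(I/Q) = -0.0162813 × (4690/593.892) = -0.129.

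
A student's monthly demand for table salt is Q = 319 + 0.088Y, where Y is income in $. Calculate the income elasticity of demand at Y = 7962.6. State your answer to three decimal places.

At Y = 7962.6: Q = 1019.709.
dQ/dY = 0.088.
η = (dQ/dY)·(Y/Q) = 0.088 × (7962.6/1019.709) = 0.687.

0.687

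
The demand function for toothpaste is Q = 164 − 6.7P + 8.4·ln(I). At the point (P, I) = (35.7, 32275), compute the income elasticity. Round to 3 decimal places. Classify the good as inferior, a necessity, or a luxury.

At P = 35.7, I = 32275: Q = 12.019.
Holding P constant, ∂Q/∂I = 8.4/I = 0.000260263.
η_I = (∂Q/∂I)·(I/Q) = 0.000260263 × (32275/12.019) = 0.699.
Since 0 < η < 1, this is a necessity.

0.699 (necessity)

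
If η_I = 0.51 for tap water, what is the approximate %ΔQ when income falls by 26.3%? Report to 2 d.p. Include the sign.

%ΔQ ≈ η × %ΔI = 0.51 × (-26.3%) = -13.41%.

-13.41%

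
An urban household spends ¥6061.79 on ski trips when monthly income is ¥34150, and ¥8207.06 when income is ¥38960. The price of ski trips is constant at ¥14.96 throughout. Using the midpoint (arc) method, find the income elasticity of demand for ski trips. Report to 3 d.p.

With a constant price, Q₁ = 6061.79/14.96 = 405.200 and Q₂ = 8207.06/14.96 = 548.600 (equivalently, work directly with expenditure since P cancels).
Midpoint %ΔQ = (8207.06 − 6061.79)/7134.42 = 0.30069; midpoint %ΔI = (38960 − 34150)/36555 = 0.13158.
η = 0.30069 / 0.13158 = 2.285.

2.285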